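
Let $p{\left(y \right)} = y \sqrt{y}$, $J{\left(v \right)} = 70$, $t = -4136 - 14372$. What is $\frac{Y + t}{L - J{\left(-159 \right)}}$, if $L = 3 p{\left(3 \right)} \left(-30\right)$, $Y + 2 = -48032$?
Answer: $- \frac{232897}{10690} + \frac{898317 \sqrt{3}}{10690} \approx 123.76$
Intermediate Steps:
$Y = -48034$ ($Y = -2 - 48032 = -48034$)
$t = -18508$ ($t = -4136 - 14372 = -18508$)
$p{\left(y \right)} = y^{\frac{3}{2}}$
$L = - 270 \sqrt{3}$ ($L = 3 \cdot 3^{\frac{3}{2}} \left(-30\right) = 3 \cdot 3 \sqrt{3} \left(-30\right) = 9 \sqrt{3} \left(-30\right) = - 270 \sqrt{3} \approx -467.65$)
$\frac{Y + t}{L - J{\left(-159 \right)}} = \frac{-48034 - 18508}{- 270 \sqrt{3} - 70} = - \frac{66542}{- 270 \sqrt{3} - 70} = - \frac{66542}{-70 - 270 \sqrt{3}}$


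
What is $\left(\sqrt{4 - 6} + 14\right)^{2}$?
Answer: $\left(14 + i \sqrt{2}\right)^{2} \approx 194.0 + 39.598 i$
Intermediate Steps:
$\left(\sqrt{4 - 6} + 14\right)^{2} = \left(\sqrt{-2} + 14\right)^{2} = \left(i \sqrt{2} + 14\right)^{2} = \left(14 + i \sqrt{2}\right)^{2}$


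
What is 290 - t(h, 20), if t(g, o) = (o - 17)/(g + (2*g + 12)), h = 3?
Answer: 2029/7 ≈ 289.86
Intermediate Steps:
t(g, o) = (-17 + o)/(12 + 3*g) (t(g, o) = (-17 + o)/(g + (12 + 2*g)) = (-17 + o)/(12 + 3*g))
290 - t(h, 20) = 290 - (-17 + 20)/(3*(4 + 3)) = 290 - 3/(3*7) = 290 - 1*⅐ = 290 - ⅐ = 2029/7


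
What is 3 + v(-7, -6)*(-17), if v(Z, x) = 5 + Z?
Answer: 37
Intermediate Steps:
3 + v(-7, -6)*(-17) = 3 + (5 - 7)*(-17) = 3 - 2*(-17) = 3 + 34 = 37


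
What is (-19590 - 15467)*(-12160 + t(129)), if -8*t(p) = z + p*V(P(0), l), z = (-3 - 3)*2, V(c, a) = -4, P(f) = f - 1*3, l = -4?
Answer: 423979358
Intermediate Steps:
P(f) = -3 + f (P(f) = f - 3 = -3 + f)
z = -12 (z = -6*2 = -12)
t(p) = 3/2 + p/2 (t(p) = -(-12 + p*(-4))/8 = -(-12 - 4*p)/8 = 3/2 + p/2)
(-19590 - 15467)*(-12160 + t(129)) = (-19590 - 15467)*(-12160 + (3/2 + (1/2)*129)) = -35057*(-12160 + (3/2 + 129/2)) = -35057*(-12160 + 66) = -35057*(-12094) = 423979358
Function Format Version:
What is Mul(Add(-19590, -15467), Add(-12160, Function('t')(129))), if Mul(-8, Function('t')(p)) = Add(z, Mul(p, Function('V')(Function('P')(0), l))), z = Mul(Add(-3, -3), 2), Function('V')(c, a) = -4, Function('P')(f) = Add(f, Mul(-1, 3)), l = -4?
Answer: 423979358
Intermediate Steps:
Function('P')(f) = Add(-3, f) (Function('P')(f) = Add(f, -3) = Add(-3, f))
z = -12 (z = Mul(-6, 2) = -12)
Function('t')(p) = Add(Rational(3, 2), Mul(Rational(1, 2), p)) (Function('t')(p) = Mul(Rational(-1, 8), Add(-12, Mul(p, -4))) = Mul(Rational(-1, 8), Add(-12, Mul(-4, p))) = Add(Rational(3, 2), Mul(Rational(1, 2), p)))
Mul(Add(-19590, -15467), Add(-12160, Function('t')(129))) = Mul(Add(-19590, -15467), Add(-12160, Add(Rational(3, 2), Mul(Rational(1, 2), 129)))) = Mul(-35057, Add(-12160, Add(Rational(3, 2), Rational(129, 2)))) = Mul(-35057, Add(-12160, 66)) = Mul(-35057, -12094) = 423979358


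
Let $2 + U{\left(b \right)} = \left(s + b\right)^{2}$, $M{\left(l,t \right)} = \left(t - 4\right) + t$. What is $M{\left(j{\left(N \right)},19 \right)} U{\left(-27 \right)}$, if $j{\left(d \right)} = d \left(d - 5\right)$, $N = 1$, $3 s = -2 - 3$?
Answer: $\frac{250852}{9} \approx 27872.0$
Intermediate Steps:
$s = - \frac{5}{3}$ ($s = \frac{-2 - 3}{3} = \frac{1}{3} \left(-5\right) = - \frac{5}{3} \approx -1.6667$)
$j{\left(d \right)} = d \left(-5 + d\right)$
$M{\left(l,t \right)} = -4 + 2 t$ ($M{\left(l,t \right)} = \left(-4 + t\right) + t = -4 + 2 t$)
$U{\left(b \right)} = -2 + \left(- \frac{5}{3} + b\right)^{2}$
$M{\left(j{\left(N \right)},19 \right)} U{\left(-27 \right)} = \left(-4 + 2 \cdot 19\right) \left(-2 + \frac{\left(-5 + 3 \left(-27\right)\right)^{2}}{9}\right) = \left(-4 + 38\right) \left(-2 + \frac{\left(-5 - 81\right)^{2}}{9}\right) = 34 \left(-2 + \frac{\left(-86\right)^{2}}{9}\right) = 34 \left(-2 + \frac{1}{9} \cdot 7396\right) = 34 \left(-2 + \frac{7396}{9}\right) = 34 \cdot \frac{7378}{9} = \frac{250852}{9}$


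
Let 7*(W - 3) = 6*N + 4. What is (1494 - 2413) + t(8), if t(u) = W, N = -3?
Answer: -918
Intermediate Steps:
W = 1 (W = 3 + (6*(-3) + 4)/7 = 3 + (-18 + 4)/7 = 3 + (1/7)*(-14) = 3 - 2 = 1)
t(u) = 1
(1494 - 2413) + t(8) = (1494 - 2413) + 1 = -919 + 1 = -918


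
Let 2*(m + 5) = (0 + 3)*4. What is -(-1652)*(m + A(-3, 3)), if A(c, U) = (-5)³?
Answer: -204848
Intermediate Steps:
A(c, U) = -125
m = 1 (m = -5 + ((0 + 3)*4)/2 = -5 + (3*4)/2 = -5 + (½)*12 = -5 + 6 = 1)
-(-1652)*(m + A(-3, 3)) = -(-1652)*(1 - 125) = -(-1652)*(-124) = -826*248 = -204848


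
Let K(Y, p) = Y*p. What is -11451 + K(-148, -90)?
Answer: 1869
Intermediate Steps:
-11451 + K(-148, -90) = -11451 - 148*(-90) = -11451 + 13320 = 1869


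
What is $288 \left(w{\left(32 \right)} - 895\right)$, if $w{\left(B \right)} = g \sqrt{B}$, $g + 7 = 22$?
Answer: $-257760 + 17280 \sqrt{2} \approx -2.3332 \cdot 10^{5}$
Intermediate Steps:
$g = 15$ ($g = -7 + 22 = 15$)
$w{\left(B \right)} = 15 \sqrt{B}$
$288 \left(w{\left(32 \right)} - 895\right) = 288 \left(15 \sqrt{32} - 895\right) = 288 \left(15 \cdot 4 \sqrt{2} - 895\right) = 288 \left(60 \sqrt{2} - 895\right) = 288 \left(-895 + 60 \sqrt{2}\right) = -257760 + 17280 \sqrt{2}$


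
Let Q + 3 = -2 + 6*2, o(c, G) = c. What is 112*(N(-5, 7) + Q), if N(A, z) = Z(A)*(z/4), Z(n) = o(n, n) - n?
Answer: 784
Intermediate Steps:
Z(n) = 0 (Z(n) = n - n = 0)
N(A, z) = 0 (N(A, z) = 0*(z/4) = 0)
Q = 7 (Q = -3 + (-2 + 6*2) = -3 + (-2 + 12) = -3 + 10 = 7)
112*(N(-5, 7) + Q) = 112*(0 + 7) = 112*7 = 784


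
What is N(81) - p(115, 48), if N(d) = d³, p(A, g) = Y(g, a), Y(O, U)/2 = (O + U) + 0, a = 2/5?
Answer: 2656721/5 ≈ 5.3134e+5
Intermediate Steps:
a = ⅖ (a = 2*(⅕) = ⅖ ≈ 0.40000)
Y(O, U) = 2*O + 2*U (Y(O, U) = 2*((O + U) + 0) = 2*(O + U) = 2*O + 2*U)
p(A, g) = ⅘ + 2*g (p(A, g) = 2*g + 2*(⅖) = 2*g + ⅘ = ⅘ + 2*g)
N(81) - p(115, 48) = 81³ - (⅘ + 2*48) = 531441 - (⅘ + 96) = 531441 - 1*484/5 = 531441 - 484/5 = 2656721/5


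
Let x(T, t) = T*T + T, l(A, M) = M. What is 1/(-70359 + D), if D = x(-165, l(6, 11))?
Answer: -1/43299 ≈ -2.3095e-5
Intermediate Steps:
x(T, t) = T + T**2 (x(T, t) = T**2 + T = T + T**2)
D = 27060 (D = -165*(1 - 165) = -165*(-164) = 27060)
1/(-70359 + D) = 1/(-70359 + 27060) = 1/(-43299) = -1/43299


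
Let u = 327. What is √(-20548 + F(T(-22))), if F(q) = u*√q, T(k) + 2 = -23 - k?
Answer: √(-20548 + 327*I*√3) ≈ 1.975 + 143.36*I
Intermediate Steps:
T(k) = -25 - k (T(k) = -2 + (-23 - k) = -25 - k)
F(q) = 327*√q
√(-20548 + F(T(-22))) = √(-20548 + 327*√(-25 - 1*(-22))) = √(-20548 + 327*√(-25 + 22)) = √(-20548 + 327*√(-3)) = √(-20548 + 327*(I*√3)) = √(-20548 + 327*I*√3)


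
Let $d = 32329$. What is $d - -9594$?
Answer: $41923$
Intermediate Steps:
$d - -9594 = 32329 - -9594 = 32329 + 9594 = 41923$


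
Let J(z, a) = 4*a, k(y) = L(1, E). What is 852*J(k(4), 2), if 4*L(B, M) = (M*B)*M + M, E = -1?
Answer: 6816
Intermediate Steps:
L(B, M) = M/4 + B*M**2/4 (L(B, M) = ((M*B)*M + M)/4 = ((B*M)*M + M)/4 = (B*M**2 + M)/4 = (M + B*M**2)/4 = M/4 + B*M**2/4)
k(y) = 0 (k(y) = (1/4)*(-1)*(1 + 1*(-1)) = (1/4)*(-1)*(1 - 1) = (1/4)*(-1)*0 = 0)
852*J(k(4), 2) = 852*(4*2) = 852*8 = 6816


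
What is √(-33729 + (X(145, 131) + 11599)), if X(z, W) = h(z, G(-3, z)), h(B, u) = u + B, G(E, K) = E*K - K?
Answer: I*√22565 ≈ 150.22*I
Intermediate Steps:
G(E, K) = -K + E*K
h(B, u) = B + u
X(z, W) = -3*z (X(z, W) = z + z*(-1 - 3) = z + z*(-4) = z - 4*z = -3*z)
√(-33729 + (X(145, 131) + 11599)) = √(-33729 + (-3*145 + 11599)) = √(-33729 + (-435 + 11599)) = √(-33729 + 11164) = √(-22565) = I*√22565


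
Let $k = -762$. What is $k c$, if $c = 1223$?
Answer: $-931926$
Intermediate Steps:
$k c = \left(-762\right) 1223 = -931926$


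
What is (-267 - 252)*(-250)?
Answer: 129750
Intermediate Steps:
(-267 - 252)*(-250) = -519*(-250) = 129750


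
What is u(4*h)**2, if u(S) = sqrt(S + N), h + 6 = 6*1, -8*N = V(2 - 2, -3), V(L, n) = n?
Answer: 3/8 ≈ 0.37500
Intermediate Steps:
N = 3/8 (N = -1/8*(-3) = 3/8 ≈ 0.37500)
h = 0 (h = -6 + 6*1 = -6 + 6 = 0)
u(S) = sqrt(3/8 + S) (u(S) = sqrt(S + 3/8) = sqrt(3/8 + S))
u(4*h)**2 = (sqrt(6 + 16*(4*0))/4)**2 = (sqrt(6 + 16*0)/4)**2 = (sqrt(6 + 0)/4)**2 = (sqrt(6)/4)**2 = 3/8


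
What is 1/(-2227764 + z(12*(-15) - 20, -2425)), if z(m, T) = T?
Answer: -1/2230189 ≈ -4.4839e-7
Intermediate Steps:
1/(-2227764 + z(12*(-15) - 20, -2425)) = 1/(-2227764 - 2425) = 1/(-2230189) = -1/2230189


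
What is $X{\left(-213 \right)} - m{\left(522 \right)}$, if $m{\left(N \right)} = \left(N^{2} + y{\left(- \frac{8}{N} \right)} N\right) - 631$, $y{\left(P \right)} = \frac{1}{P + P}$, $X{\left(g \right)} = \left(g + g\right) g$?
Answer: $- \frac{656339}{4} \approx -1.6408 \cdot 10^{5}$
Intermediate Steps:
$X{\left(g \right)} = 2 g^{2}$ ($X{\left(g \right)} = 2 g g = 2 g^{2}$)
$y{\left(P \right)} = \frac{1}{2 P}$
$m{\left(N \right)} = -631 + \frac{15 N^{2}}{16}$ ($m{\left(N \right)} = \left(N^{2} + \frac{1}{2 \left(- \frac{8}{N}\right)} N\right) - 631 = \left(N^{2} + \frac{\left(- \frac{1}{8}\right) N}{2} N\right) - 631 = \left(N^{2} + - \frac{N}{16} N\right) - 631 = \left(N^{2} - \frac{N^{2}}{16}\right) - 631 = \frac{15 N^{2}}{16} - 631 = -631 + \frac{15 N^{2}}{16}$)
$X{\left(-213 \right)} - m{\left(522 \right)} = 2 \left(-213\right)^{2} - \left(-631 + \frac{15 \cdot 522^{2}}{16}\right) = 2 \cdot 45369 - \left(-631 + \frac{15}{16} \cdot 272484\right) = 90738 - \left(-631 + \frac{1021815}{4}\right) = 90738 - \frac{1019291}{4} = - \frac{656339}{4}$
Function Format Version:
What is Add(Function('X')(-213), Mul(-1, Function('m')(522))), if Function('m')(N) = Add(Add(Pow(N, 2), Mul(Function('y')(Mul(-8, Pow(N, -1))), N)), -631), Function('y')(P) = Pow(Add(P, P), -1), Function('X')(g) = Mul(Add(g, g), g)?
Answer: Rational(-656339, 4) ≈ -1.6408e+5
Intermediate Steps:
Function('X')(g) = Mul(2, Pow(g, 2)) (Function('X')(g) = Mul(Mul(2, g), g) = Mul(2, Pow(g, 2)))
Function('y')(P) = Mul(Rational(1, 2), Pow(P, -1)) (Function('y')(P) = Pow(Mul(2, P), -1) = Mul(Rational(1, 2), Pow(P, -1)))
Function('m')(N) = Add(-631, Mul(Rational(15, 16), Pow(N, 2))) (Function('m')(N) = Add(Add(Pow(N, 2), Mul(Mul(Rational(1, 2), Pow(Mul(-8, Pow(N, -1)), -1)), N)), -631) = Add(Add(Pow(N, 2), Mul(Mul(Rational(1, 2), Mul(Rational(-1, 8), N)), N)), -631) = Add(Add(Pow(N, 2), Mul(Mul(Rational(-1, 16), N), N)), -631) = Add(Add(Pow(N, 2), Mul(Rational(-1, 16), Pow(N, 2))), -631) = Add(Mul(Rational(15, 16), Pow(N, 2)), -631) = Add(-631, Mul(Rational(15, 16), Pow(N, 2))))
Add(Function('X')(-213), Mul(-1, Function('m')(522))) = Add(Mul(2, Pow(-213, 2)), Mul(-1, Add(-631, Mul(Rational(15, 16), Pow(522, 2))))) = Add(Mul(2, 45369), Mul(-1, Add(-631, Mul(Rational(15, 16), 272484)))) = Add(90738, Mul(-1, Add(-631, Rational(1021815, 4)))) = Add(90738, Mul(-1, Rational(1019291, 4))) = Add(90738, Rational(-1019291, 4)) = Rational(-656339, 4)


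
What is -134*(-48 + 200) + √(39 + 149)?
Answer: -20368 + 2*√47 ≈ -20354.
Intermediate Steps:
-134*(-48 + 200) + √(39 + 149) = -134*152 + √188 = -20368 + 2*√47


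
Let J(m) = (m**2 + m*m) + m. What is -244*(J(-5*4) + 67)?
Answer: -206668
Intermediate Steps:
J(m) = m + 2*m**2 (J(m) = (m**2 + m**2) + m = 2*m**2 + m = m + 2*m**2)
-244*(J(-5*4) + 67) = -244*((-5*4)*(1 + 2*(-5*4)) + 67) = -244*(-20*(1 + 2*(-20)) + 67) = -244*(-20*(1 - 40) + 67) = -244*(-20*(-39) + 67) = -244*(780 + 67) = -244*847 = -206668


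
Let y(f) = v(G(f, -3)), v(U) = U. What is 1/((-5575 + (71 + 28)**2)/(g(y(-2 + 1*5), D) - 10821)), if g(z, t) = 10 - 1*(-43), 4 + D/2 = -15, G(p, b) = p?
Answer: -5384/2113 ≈ -2.5480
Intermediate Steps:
D = -38 (D = -8 + 2*(-15) = -8 - 30 = -38)
y(f) = f
g(z, t) = 53 (g(z, t) = 10 + 43 = 53)
1/((-5575 + (71 + 28)**2)/(g(y(-2 + 1*5), D) - 10821)) = 1/((-5575 + (71 + 28)**2)/(53 - 10821)) = 1/((-5575 + 99**2)/(-10768)) = 1/((-5575 + 9801)*(-1/10768)) = 1/(4226*(-1/10768)) = 1/(-2113/5384) = -5384/2113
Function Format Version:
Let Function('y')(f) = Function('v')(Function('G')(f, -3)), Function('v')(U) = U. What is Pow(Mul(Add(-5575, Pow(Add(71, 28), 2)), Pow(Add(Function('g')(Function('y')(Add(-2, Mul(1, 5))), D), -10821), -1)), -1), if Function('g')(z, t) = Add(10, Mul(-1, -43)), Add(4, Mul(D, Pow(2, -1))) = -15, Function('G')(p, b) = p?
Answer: Rational(-5384, 2113) ≈ -2.5480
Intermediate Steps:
D = -38 (D = Add(-8, Mul(2, -15)) = Add(-8, -30) = -38)
Function('y')(f) = f
Function('g')(z, t) = 53 (Function('g')(z, t) = Add(10, 43) = 53)
Pow(Mul(Add(-5575, Pow(Add(71, 28), 2)), Pow(Add(Function('g')(Function('y')(Add(-2, Mul(1, 5))), D), -10821), -1)), -1) = Pow(Mul(Add(-5575, Pow(Add(71, 28), 2)), Pow(Add(53, -10821), -1)), -1) = Pow(Mul(Add(-5575, Pow(99, 2)), Pow(-10768, -1)), -1) = Pow(Mul(Add(-5575, 9801), Rational(-1, 10768)), -1) = Pow(Mul(4226, Rational(-1, 10768)), -1) = Pow(Rational(-2113, 5384), -1) = Rational(-5384, 2113)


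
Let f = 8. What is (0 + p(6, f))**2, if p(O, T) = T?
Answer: 64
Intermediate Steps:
(0 + p(6, f))**2 = (0 + 8)**2 = 8**2 = 64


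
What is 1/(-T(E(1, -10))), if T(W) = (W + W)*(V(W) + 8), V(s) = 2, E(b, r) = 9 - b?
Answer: -1/160 ≈ -0.0062500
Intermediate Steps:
T(W) = 20*W (T(W) = (W + W)*(2 + 8) = (2*W)*10 = 20*W)
1/(-T(E(1, -10))) = 1/(-20*(9 - 1*1)) = 1/(-20*(9 - 1)) = 1/(-20*8) = 1/(-1*160) = 1/(-160) = -1/160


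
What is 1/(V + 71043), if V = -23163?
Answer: 1/47880 ≈ 2.0886e-5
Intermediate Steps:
1/(V + 71043) = 1/(-23163 + 71043) = 1/47880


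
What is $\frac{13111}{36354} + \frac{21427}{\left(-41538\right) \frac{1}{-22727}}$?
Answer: $\frac{70253587042}{5992351} \approx 11724.0$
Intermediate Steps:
$\frac{13111}{36354} + \frac{21427}{\left(-41538\right) \frac{1}{-22727}} = 13111 \cdot \frac{1}{36354} + \frac{21427}{\left(-41538\right) \left(- \frac{1}{22727}\right)} = \frac{13111}{36354} + \frac{21427}{\frac{41538}{22727}} = \frac{13111}{36354} + 21427 \cdot \frac{22727}{41538} = \frac{13111}{36354} + \frac{69567347}{5934} = \frac{70253587042}{5992351}$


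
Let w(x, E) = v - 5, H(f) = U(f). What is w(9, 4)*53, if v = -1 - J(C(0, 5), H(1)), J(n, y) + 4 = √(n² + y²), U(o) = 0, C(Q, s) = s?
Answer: -371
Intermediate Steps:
H(f) = 0
J(n, y) = -4 + √(n² + y²)
v = -2 (v = -1 - (-4 + √(5² + 0²)) = -1 - (-4 + √(25 + 0)) = -1 - (-4 + √25) = -1 - (-4 + 5) = -1 - 1*1 = -1 - 1 = -2)
w(x, E) = -7 (w(x, E) = -2 - 5 = -7)
w(9, 4)*53 = -7*53 = -371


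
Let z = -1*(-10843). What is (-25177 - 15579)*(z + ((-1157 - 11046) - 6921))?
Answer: 337500436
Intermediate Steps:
z = 10843
(-25177 - 15579)*(z + ((-1157 - 11046) - 6921)) = (-25177 - 15579)*(10843 + ((-1157 - 11046) - 6921)) = -40756*(10843 + (-12203 - 6921)) = -40756*(10843 - 19124) = -40756*(-8281) = 337500436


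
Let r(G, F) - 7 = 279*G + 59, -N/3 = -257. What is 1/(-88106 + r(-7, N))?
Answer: -1/89993 ≈ -1.1112e-5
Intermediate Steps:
N = 771 (N = -3*(-257) = 771)
r(G, F) = 66 + 279*G (r(G, F) = 7 + (279*G + 59) = 7 + (59 + 279*G) = 66 + 279*G)
1/(-88106 + r(-7, N)) = 1/(-88106 + (66 + 279*(-7))) = 1/(-88106 + (66 - 1953)) = 1/(-88106 - 1887) = 1/(-89993) = -1/89993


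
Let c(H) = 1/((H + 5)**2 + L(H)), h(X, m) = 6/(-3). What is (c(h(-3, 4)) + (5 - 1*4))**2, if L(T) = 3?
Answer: 169/144 ≈ 1.1736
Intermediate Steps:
h(X, m) = -2 (h(X, m) = 6*(-1/3) = -2)
c(H) = 1/(3 + (5 + H)**2) (c(H) = 1/((H + 5)**2 + 3) = 1/((5 + H)**2 + 3) = 1/(3 + (5 + H)**2))
(c(h(-3, 4)) + (5 - 1*4))**2 = (1/(3 + (5 - 2)**2) + (5 - 1*4))**2 = (1/(3 + 3**2) + (5 - 4))**2 = (1/(3 + 9) + 1)**2 = (1/12 + 1)**2 = (13/12)**2 = 169/144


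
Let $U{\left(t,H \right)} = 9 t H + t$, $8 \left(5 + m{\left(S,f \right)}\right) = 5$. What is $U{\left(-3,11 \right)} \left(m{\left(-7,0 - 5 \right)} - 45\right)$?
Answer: $\frac{29625}{2} \approx 14813.0$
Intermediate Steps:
$m{\left(S,f \right)} = - \frac{35}{8}$ ($m{\left(S,f \right)} = -5 + \frac{1}{8} \cdot 5 = -5 + \frac{5}{8} = - \frac{35}{8}$)
$U{\left(t,H \right)} = t + 9 H t$ ($U{\left(t,H \right)} = 9 H t + t = t + 9 H t$)
$U{\left(-3,11 \right)} \left(m{\left(-7,0 - 5 \right)} - 45\right) = - 3 \left(1 + 9 \cdot 11\right) \left(- \frac{35}{8} - 45\right) = - 3 \left(1 + 99\right) \left(- \frac{395}{8}\right) = \left(-3\right) 100 \left(- \frac{395}{8}\right) = \left(-300\right) \left(- \frac{395}{8}\right) = \frac{29625}{2}$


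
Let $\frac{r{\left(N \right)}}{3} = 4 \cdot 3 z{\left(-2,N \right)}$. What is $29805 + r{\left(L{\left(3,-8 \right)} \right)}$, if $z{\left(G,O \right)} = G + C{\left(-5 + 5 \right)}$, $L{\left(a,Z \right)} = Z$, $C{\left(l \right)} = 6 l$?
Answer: $29733$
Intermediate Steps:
$z{\left(G,O \right)} = G$ ($z{\left(G,O \right)} = G + 6 \left(-5 + 5\right) = G + 6 \cdot 0 = G + 0 = G$)
$r{\left(N \right)} = -72$ ($r{\left(N \right)} = 3 \cdot 4 \cdot 3 \left(-2\right) = 3 \cdot 12 \left(-2\right) = 3 \left(-24\right) = -72$)
$29805 + r{\left(L{\left(3,-8 \right)} \right)} = 29805 - 72 = 29733$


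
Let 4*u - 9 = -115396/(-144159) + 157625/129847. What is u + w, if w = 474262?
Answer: 8877578701386787/18718613673 ≈ 4.7427e+5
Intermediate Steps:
u = 51543602461/18718613673 (u = 9/4 + (-115396/(-144159) + 157625/129847)/4 = 9/4 + (-115396*(-1/144159) + 157625*(1/129847))/4 = 9/4 + (115396/144159 + 157625/129847)/4 = 9/4 + (¼)*(37706886787/18718613673) = 9/4 + 37706886787/74874454692 = 51543602461/18718613673 ≈ 2.7536)
u + w = 51543602461/18718613673 + 474262 = 8877578701386787/18718613673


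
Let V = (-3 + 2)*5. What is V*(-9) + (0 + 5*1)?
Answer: 50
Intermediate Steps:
V = -5 (V = -1*5 = -5)
V*(-9) + (0 + 5*1) = -5*(-9) + (0 + 5*1) = 45 + (0 + 5) = 45 + 5 = 50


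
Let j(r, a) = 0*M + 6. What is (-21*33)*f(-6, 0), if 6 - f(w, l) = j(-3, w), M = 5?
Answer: 0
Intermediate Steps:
j(r, a) = 6 (j(r, a) = 0*5 + 6 = 0 + 6 = 6)
f(w, l) = 0 (f(w, l) = 6 - 1*6 = 6 - 6 = 0)
(-21*33)*f(-6, 0) = -21*33*0 = -693*0 = 0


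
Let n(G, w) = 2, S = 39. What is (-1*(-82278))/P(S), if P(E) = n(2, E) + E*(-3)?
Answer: -82278/115 ≈ -715.46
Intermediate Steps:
P(E) = 2 - 3*E (P(E) = 2 + E*(-3) = 2 - 3*E)
(-1*(-82278))/P(S) = (-1*(-82278))/(2 - 3*39) = 82278/(2 - 117) = 82278/(-115) = 82278*(-1/115) = -82278/115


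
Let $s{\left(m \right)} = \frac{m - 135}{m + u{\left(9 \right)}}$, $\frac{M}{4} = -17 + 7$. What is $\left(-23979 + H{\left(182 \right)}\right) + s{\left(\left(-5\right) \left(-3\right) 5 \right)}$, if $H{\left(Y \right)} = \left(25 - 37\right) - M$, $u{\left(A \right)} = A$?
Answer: $- \frac{167662}{7} \approx -23952.0$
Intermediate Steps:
$M = -40$ ($M = 4 \left(-17 + 7\right) = 4 \left(-10\right) = -40$)
$s{\left(m \right)} = \frac{-135 + m}{9 + m}$ ($s{\left(m \right)} = \frac{m - 135}{m + 9} = \frac{-135 + m}{9 + m}$)
$H{\left(Y \right)} = 28$ ($H{\left(Y \right)} = \left(25 - 37\right) - -40 = \left(25 - 37\right) + 40 = -12 + 40 = 28$)
$\left(-23979 + H{\left(182 \right)}\right) + s{\left(\left(-5\right) \left(-3\right) 5 \right)} = \left(-23979 + 28\right) + \frac{-135 + \left(-5\right) \left(-3\right) 5}{9 + \left(-5\right) \left(-3\right) 5} = -23951 + \frac{-135 + 15 \cdot 5}{9 + 15 \cdot 5} = -23951 + \frac{-135 + 75}{9 + 75} = -23951 + \frac{1}{84} \left(-60\right) = -23951 - \frac{5}{7} = - \frac{167662}{7}$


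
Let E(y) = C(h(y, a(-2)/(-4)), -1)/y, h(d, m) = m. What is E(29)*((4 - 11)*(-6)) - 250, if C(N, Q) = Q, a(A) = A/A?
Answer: -7292/29 ≈ -251.45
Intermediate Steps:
a(A) = 1
E(y) = -1/y
E(29)*((4 - 11)*(-6)) - 250 = (-1/29)*((4 - 11)*(-6)) - 250 = (-1*1/29)*(-7*(-6)) - 250 = -1/29*42 - 250 = -42/29 - 250 = -7292/29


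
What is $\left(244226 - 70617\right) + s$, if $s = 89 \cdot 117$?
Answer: $184022$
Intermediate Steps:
$s = 10413$
$\left(244226 - 70617\right) + s = \left(244226 - 70617\right) + 10413 = 173609 + 10413 = 184022$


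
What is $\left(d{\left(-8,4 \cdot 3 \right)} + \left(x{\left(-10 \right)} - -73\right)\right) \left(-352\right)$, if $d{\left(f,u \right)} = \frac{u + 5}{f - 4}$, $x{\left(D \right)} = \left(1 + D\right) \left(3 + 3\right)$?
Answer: $- \frac{18568}{3} \approx -6189.3$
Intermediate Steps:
$x{\left(D \right)} = 6 + 6 D$ ($x{\left(D \right)} = \left(1 + D\right) 6 = 6 + 6 D$)
$d{\left(f,u \right)} = \frac{5 + u}{-4 + f}$
$\left(d{\left(-8,4 \cdot 3 \right)} + \left(x{\left(-10 \right)} - -73\right)\right) \left(-352\right) = \left(\frac{5 + 4 \cdot 3}{-4 - 8} + \left(\left(6 + 6 \left(-10\right)\right) - -73\right)\right) \left(-352\right) = \left(\frac{5 + 12}{-12} + \left(\left(6 - 60\right) + 73\right)\right) \left(-352\right) = \left(\left(- \frac{1}{12}\right) 17 + \left(-54 + 73\right)\right) \left(-352\right) = \left(- \frac{17}{12} + 19\right) \left(-352\right) = \frac{211}{12} \left(-352\right) = - \frac{18568}{3}$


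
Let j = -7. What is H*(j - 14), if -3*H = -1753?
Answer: -12271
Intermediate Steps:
H = 1753/3 (H = -⅓*(-1753) = 1753/3 ≈ 584.33)
H*(j - 14) = 1753*(-7 - 14)/3 = (1753/3)*(-21) = -12271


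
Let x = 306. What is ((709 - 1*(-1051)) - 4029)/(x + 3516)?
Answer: -2269/3822 ≈ -0.59367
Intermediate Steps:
((709 - 1*(-1051)) - 4029)/(x + 3516) = ((709 - 1*(-1051)) - 4029)/(306 + 3516) = ((709 + 1051) - 4029)/3822 = (1760 - 4029)*(1/3822) = -2269*1/3822 = -2269/3822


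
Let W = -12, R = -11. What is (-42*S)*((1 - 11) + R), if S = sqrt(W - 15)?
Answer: 2646*I*sqrt(3) ≈ 4583.0*I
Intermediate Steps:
S = 3*I*sqrt(3) (S = sqrt(-12 - 15) = sqrt(-27) = 3*I*sqrt(3) ≈ 5.1962*I)
(-42*S)*((1 - 11) + R) = (-126*I*sqrt(3))*((1 - 11) - 11) = (-126*I*sqrt(3))*(-10 - 11) = -126*I*sqrt(3)*(-21) = 2646*I*sqrt(3)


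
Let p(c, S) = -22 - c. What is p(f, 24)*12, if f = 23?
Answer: -540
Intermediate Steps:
p(f, 24)*12 = (-22 - 1*23)*12 = (-22 - 23)*12 = -45*12 = -540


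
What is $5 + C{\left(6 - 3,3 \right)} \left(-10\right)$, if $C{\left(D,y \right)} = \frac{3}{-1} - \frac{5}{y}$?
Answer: $\frac{155}{3} \approx 51.667$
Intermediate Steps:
$C{\left(D,y \right)} = -3 - \frac{5}{y}$ ($C{\left(D,y \right)} = 3 \left(-1\right) - \frac{5}{y} = -3 - \frac{5}{y}$)
$5 + C{\left(6 - 3,3 \right)} \left(-10\right) = 5 + \left(-3 - \frac{5}{3}\right) \left(-10\right) = 5 - - \frac{140}{3} = 5 + \frac{140}{3} = \frac{155}{3}$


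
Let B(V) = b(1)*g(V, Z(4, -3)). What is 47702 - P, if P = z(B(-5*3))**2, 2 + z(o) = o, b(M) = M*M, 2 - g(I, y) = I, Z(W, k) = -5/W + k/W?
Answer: 47477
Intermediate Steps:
g(I, y) = 2 - I
b(M) = M**2
B(V) = 2 - V (B(V) = 1**2*(2 - V) = 1*(2 - V) = 2 - V)
z(o) = -2 + o
P = 225 (P = (-2 + (2 - (-5)*3))**2 = (-2 + (2 - 1*(-15)))**2 = (-2 + (2 + 15))**2 = (-2 + 17)**2 = 15**2 = 225)
47702 - P = 47702 - 1*225 = 47702 - 225 = 47477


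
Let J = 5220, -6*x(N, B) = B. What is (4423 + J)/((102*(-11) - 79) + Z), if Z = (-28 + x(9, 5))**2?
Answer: -347148/13307 ≈ -26.088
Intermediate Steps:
x(N, B) = -B/6
Z = 29929/36 (Z = (-28 - 1/6*5)**2 = (-28 - 5/6)**2 = (-173/6)**2 = 29929/36 ≈ 831.36)
(4423 + J)/((102*(-11) - 79) + Z) = (4423 + 5220)/((102*(-11) - 79) + 29929/36) = 9643/((-1122 - 79) + 29929/36) = 9643/(-1201 + 29929/36) = 9643/(-13307/36) = 9643*(-36/13307) = -347148/13307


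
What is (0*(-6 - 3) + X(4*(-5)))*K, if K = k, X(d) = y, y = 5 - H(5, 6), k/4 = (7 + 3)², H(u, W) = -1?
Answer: 2400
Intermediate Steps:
k = 400 (k = 4*(7 + 3)² = 4*10² = 4*100 = 400)
y = 6 (y = 5 - 1*(-1) = 5 + 1 = 6)
X(d) = 6
K = 400
(0*(-6 - 3) + X(4*(-5)))*K = (0*(-6 - 3) + 6)*400 = (0*(-9) + 6)*400 = (0 + 6)*400 = 6*400 = 2400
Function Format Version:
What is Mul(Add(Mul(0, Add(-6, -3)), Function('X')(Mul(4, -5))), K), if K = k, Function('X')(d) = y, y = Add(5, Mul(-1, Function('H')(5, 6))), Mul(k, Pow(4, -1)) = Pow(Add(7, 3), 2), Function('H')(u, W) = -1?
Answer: 2400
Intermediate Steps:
k = 400 (k = Mul(4, Pow(Add(7, 3), 2)) = Mul(4, Pow(10, 2)) = Mul(4, 100) = 400)
y = 6 (y = Add(5, Mul(-1, -1)) = Add(5, 1) = 6)
Function('X')(d) = 6
K = 400
Mul(Add(Mul(0, Add(-6, -3)), Function('X')(Mul(4, -5))), K) = Mul(Add(Mul(0, Add(-6, -3)), 6), 400) = Mul(Add(Mul(0, -9), 6), 400) = Mul(Add(0, 6), 400) = Mul(6, 400) = 2400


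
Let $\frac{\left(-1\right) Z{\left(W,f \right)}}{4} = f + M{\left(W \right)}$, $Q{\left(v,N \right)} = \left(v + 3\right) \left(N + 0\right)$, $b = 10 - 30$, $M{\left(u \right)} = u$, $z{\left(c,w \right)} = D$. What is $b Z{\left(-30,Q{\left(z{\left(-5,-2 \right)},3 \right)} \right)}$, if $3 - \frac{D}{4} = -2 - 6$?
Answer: $8880$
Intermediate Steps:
$D = 44$ ($D = 12 - 4 \left(-2 - 6\right) = 12 - -32 = 12 + 32 = 44$)
$z{\left(c,w \right)} = 44$
$b = -20$
$Q{\left(v,N \right)} = N \left(3 + v\right)$ ($Q{\left(v,N \right)} = \left(3 + v\right) N = N \left(3 + v\right)$)
$Z{\left(W,f \right)} = - 4 W - 4 f$ ($Z{\left(W,f \right)} = - 4 \left(f + W\right) = - 4 \left(W + f\right) = - 4 W - 4 f$)
$b Z{\left(-30,Q{\left(z{\left(-5,-2 \right)},3 \right)} \right)} = - 20 \left(\left(-4\right) \left(-30\right) - 4 \cdot 3 \left(3 + 44\right)\right) = - 20 \left(120 - 4 \cdot 3 \cdot 47\right) = - 20 \left(120 - 564\right) = \left(-20\right) \left(-444\right) = 8880$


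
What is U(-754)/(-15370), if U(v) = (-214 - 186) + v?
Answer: 577/7685 ≈ 0.075081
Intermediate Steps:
U(v) = -400 + v
U(-754)/(-15370) = (-400 - 754)/(-15370) = -1154*(-1/15370) = 577/7685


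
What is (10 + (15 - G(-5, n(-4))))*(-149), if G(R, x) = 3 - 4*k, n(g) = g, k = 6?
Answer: -6854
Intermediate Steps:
G(R, x) = -21 (G(R, x) = 3 - 4*6 = 3 - 24 = -21)
(10 + (15 - G(-5, n(-4))))*(-149) = (10 + (15 - 1*(-21)))*(-149) = (10 + (15 + 21))*(-149) = (10 + 36)*(-149) = 46*(-149) = -6854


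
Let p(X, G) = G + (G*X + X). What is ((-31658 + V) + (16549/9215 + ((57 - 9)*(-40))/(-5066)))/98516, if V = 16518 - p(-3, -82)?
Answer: -9397341581/60513699290 ≈ -0.15529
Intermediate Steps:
p(X, G) = G + X + G*X (p(X, G) = G + (X + G*X) = G + X + G*X)
V = 16357 (V = 16518 - (-82 - 3 - 82*(-3)) = 16518 - (-82 - 3 + 246) = 16518 - 1*161 = 16518 - 161 = 16357)
((-31658 + V) + (16549/9215 + ((57 - 9)*(-40))/(-5066)))/98516 = ((-31658 + 16357) + (16549/9215 + ((57 - 9)*(-40))/(-5066)))/98516 = (-15301 + (16549*(1/9215) + (48*(-40))*(-1/5066)))*(1/98516) = (-15301 + (871/485 - 1920*(-1/5066)))*(1/98516) = (-15301 + (871/485 + 960/2533))*(1/98516) = (-15301 + 2671843/1228505)*(1/98516) = -18794683162/1228505*1/98516 = -9397341581/60513699290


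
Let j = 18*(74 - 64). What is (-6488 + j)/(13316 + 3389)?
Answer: -6308/16705 ≈ -0.37761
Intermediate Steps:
j = 180 (j = 18*10 = 180)
(-6488 + j)/(13316 + 3389) = (-6488 + 180)/(13316 + 3389) = -6308/16705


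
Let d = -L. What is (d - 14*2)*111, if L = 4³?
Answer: -10212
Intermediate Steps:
L = 64
d = -64 (d = -1*64 = -64)
(d - 14*2)*111 = (-64 - 14*2)*111 = (-64 - 28)*111 = -92*111 = -10212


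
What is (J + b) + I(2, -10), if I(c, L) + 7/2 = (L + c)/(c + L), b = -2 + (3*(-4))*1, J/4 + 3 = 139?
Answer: 1055/2 ≈ 527.50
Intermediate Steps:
J = 544 (J = -12 + 4*139 = -12 + 556 = 544)
b = -14 (b = -2 - 12*1 = -2 - 12 = -14)
I(c, L) = -5/2 (I(c, L) = -7/2 + (L + c)/(c + L) = -7/2 + (L + c)/(L + c) = -7/2 + 1 = -5/2)
(J + b) + I(2, -10) = (544 - 14) - 5/2 = 530 - 5/2 = 1055/2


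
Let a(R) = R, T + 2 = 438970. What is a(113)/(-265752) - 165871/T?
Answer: -37272089/98527554 ≈ -0.37829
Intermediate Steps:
T = 438968 (T = -2 + 438970 = 438968)
a(113)/(-265752) - 165871/T = 113/(-265752) - 165871/438968 = 113*(-1/265752) - 165871*1/438968 = -113/265752 - 4483/11864 = -37272089/98527554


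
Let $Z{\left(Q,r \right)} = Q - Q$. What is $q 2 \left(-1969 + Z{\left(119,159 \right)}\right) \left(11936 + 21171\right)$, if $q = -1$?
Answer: $130375366$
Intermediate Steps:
$Z{\left(Q,r \right)} = 0$
$q 2 \left(-1969 + Z{\left(119,159 \right)}\right) \left(11936 + 21171\right) = \left(-1\right) 2 \left(-1969 + 0\right) \left(11936 + 21171\right) = - 2 \left(\left(-1969\right) 33107\right) = \left(-2\right) \left(-65187683\right) = 130375366$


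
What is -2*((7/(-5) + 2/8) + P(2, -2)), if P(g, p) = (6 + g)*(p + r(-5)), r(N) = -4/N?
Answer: 43/2 ≈ 21.500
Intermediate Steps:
P(g, p) = (6 + g)*(⅘ + p) (P(g, p) = (6 + g)*(p - 4/(-5)) = (6 + g)*(p - 4*(-⅕)) = (6 + g)*(p + ⅘) = (6 + g)*(⅘ + p))
-2*((7/(-5) + 2/8) + P(2, -2)) = -2*((7/(-5) + 2/8) + (24/5 + 6*(-2) + (⅘)*2 + 2*(-2))) = -2*((7*(-⅕) + 2*(⅛)) + (24/5 - 12 + 8/5 - 4)) = -2*((-7/5 + ¼) - 48/5) = -2*(-23/20 - 48/5) = -2*(-43/4) = 43/2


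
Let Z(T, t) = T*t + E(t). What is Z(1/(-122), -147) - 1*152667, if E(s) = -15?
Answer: -18627057/122 ≈ -1.5268e+5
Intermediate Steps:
Z(T, t) = -15 + T*t (Z(T, t) = T*t - 15 = -15 + T*t)
Z(1/(-122), -147) - 1*152667 = (-15 - 147/(-122)) - 1*152667 = (-15 - 1/122*(-147)) - 152667 = (-15 + 147/122) - 152667 = -1683/122 - 152667 = -18627057/122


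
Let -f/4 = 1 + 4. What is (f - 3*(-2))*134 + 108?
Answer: -1768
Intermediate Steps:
f = -20 (f = -4*(1 + 4) = -4*5 = -20)
(f - 3*(-2))*134 + 108 = (-20 - 3*(-2))*134 + 108 = (-20 + 6)*134 + 108 = -14*134 + 108 = -1876 + 108 = -1768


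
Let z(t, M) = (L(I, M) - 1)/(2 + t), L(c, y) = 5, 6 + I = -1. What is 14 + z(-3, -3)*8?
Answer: -18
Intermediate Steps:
I = -7 (I = -6 - 1 = -7)
z(t, M) = 4/(2 + t) (z(t, M) = (5 - 1)/(2 + t) = 4/(2 + t))
14 + z(-3, -3)*8 = 14 + (4/(2 - 3))*8 = 14 + (4/(-1))*8 = 14 + (4*(-1))*8 = 14 - 4*8 = 14 - 32 = -18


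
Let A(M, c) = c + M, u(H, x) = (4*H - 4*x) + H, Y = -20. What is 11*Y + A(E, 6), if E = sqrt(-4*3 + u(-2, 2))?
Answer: -214 + I*sqrt(30) ≈ -214.0 + 5.4772*I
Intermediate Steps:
u(H, x) = -4*x + 5*H (u(H, x) = (-4*x + 4*H) + H = -4*x + 5*H)
E = I*sqrt(30) (E = sqrt(-4*3 + (-4*2 + 5*(-2))) = sqrt(-12 + (-8 - 10)) = sqrt(-12 - 18) = sqrt(-30) = I*sqrt(30) ≈ 5.4772*I)
A(M, c) = M + c
11*Y + A(E, 6) = 11*(-20) + (I*sqrt(30) + 6) = -220 + (6 + I*sqrt(30)) = -214 + I*sqrt(30)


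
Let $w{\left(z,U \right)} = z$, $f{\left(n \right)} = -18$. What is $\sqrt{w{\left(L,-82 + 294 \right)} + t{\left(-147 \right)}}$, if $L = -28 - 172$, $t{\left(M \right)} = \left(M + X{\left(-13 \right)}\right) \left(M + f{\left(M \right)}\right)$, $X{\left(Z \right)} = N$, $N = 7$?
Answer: $10 \sqrt{229} \approx 151.33$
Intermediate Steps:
$X{\left(Z \right)} = 7$
$t{\left(M \right)} = \left(-18 + M\right) \left(7 + M\right)$ ($t{\left(M \right)} = \left(M + 7\right) \left(M - 18\right) = \left(7 + M\right) \left(-18 + M\right) = \left(-18 + M\right) \left(7 + M\right)$)
$L = -200$ ($L = -28 - 172 = -200$)
$\sqrt{w{\left(L,-82 + 294 \right)} + t{\left(-147 \right)}} = \sqrt{-200 - \left(-1491 - 21609\right)} = \sqrt{-200 + \left(-126 + 21609 + 1617\right)} = \sqrt{-200 + 23100} = \sqrt{22900} = 10 \sqrt{229}$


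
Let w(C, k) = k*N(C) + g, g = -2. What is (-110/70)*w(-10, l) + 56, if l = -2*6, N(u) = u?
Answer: -906/7 ≈ -129.43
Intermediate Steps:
l = -12
w(C, k) = -2 + C*k (w(C, k) = k*C - 2 = C*k - 2 = -2 + C*k)
(-110/70)*w(-10, l) + 56 = (-110/70)*(-2 - 10*(-12)) + 56 = (-110*1/70)*(-2 + 120) + 56 = -11/7*118 + 56 = -1298/7 + 56 = -906/7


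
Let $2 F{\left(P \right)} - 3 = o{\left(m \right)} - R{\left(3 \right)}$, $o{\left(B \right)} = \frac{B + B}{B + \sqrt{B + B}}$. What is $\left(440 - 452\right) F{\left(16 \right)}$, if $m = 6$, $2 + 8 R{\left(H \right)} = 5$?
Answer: $- \frac{135}{4} + 6 \sqrt{3} \approx -23.358$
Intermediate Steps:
$R{\left(H \right)} = \frac{3}{8}$ ($R{\left(H \right)} = - \frac{1}{4} + \frac{1}{8} \cdot 5 = - \frac{1}{4} + \frac{5}{8} = \frac{3}{8}$)
$o{\left(B \right)} = \frac{2 B}{B + \sqrt{2} \sqrt{B}}$ ($o{\left(B \right)} = \frac{2 B}{B + \sqrt{2 B}} = \frac{2 B}{B + \sqrt{2} \sqrt{B}}$)
$F{\left(P \right)} = \frac{21}{16} + \frac{6}{6 + 2 \sqrt{3}}$ ($F{\left(P \right)} = \frac{3}{2} + \frac{2 \cdot 6 \frac{1}{6 + \sqrt{2} \sqrt{6}} - \frac{3}{8}}{2} = \frac{3}{2} + \frac{2 \cdot 6 \frac{1}{6 + 2 \sqrt{3}} - \frac{3}{8}}{2} = \frac{3}{2} + \frac{\frac{12}{6 + 2 \sqrt{3}} - \frac{3}{8}}{2} = \frac{3}{2} + \frac{- \frac{3}{8} + \frac{12}{6 + 2 \sqrt{3}}}{2} = \frac{3}{2} - \left(\frac{3}{16} - \frac{6}{6 + 2 \sqrt{3}}\right) = \frac{21}{16} + \frac{6}{6 + 2 \sqrt{3}}$)
$\left(440 - 452\right) F{\left(16 \right)} = \left(440 - 452\right) \left(\frac{45}{16} - \frac{\sqrt{3}}{2}\right) = - 12 \left(\frac{45}{16} - \frac{\sqrt{3}}{2}\right) = - \frac{135}{4} + 6 \sqrt{3}$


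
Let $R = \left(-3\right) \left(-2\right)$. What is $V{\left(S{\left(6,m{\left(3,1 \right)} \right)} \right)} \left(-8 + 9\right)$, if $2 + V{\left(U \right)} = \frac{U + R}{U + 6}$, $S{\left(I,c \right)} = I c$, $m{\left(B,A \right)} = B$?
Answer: $-1$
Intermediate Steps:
$R = 6$
$V{\left(U \right)} = -1$ ($V{\left(U \right)} = -2 + \frac{U + 6}{U + 6} = -2 + \frac{6 + U}{6 + U} = -2 + 1 = -1$)
$V{\left(S{\left(6,m{\left(3,1 \right)} \right)} \right)} \left(-8 + 9\right) = - (-8 + 9) = \left(-1\right) 1 = -1$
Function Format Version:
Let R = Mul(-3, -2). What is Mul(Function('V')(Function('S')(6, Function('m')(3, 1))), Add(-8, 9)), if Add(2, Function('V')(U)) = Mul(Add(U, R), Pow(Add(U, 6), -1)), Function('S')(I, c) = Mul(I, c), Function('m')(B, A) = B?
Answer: -1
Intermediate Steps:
R = 6
Function('V')(U) = -1 (Function('V')(U) = Add(-2, Mul(Add(U, 6), Pow(Add(U, 6), -1))) = Add(-2, Mul(Add(6, U), Pow(Add(6, U), -1))) = Add(-2, 1) = -1)
Mul(Function('V')(Function('S')(6, Function('m')(3, 1))), Add(-8, 9)) = Mul(-1, Add(-8, 9)) = Mul(-1, 1) = -1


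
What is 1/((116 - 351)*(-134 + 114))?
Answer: 1/4700 ≈ 0.00021277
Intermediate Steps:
1/((116 - 351)*(-134 + 114)) = 1/(-235*(-20)) = 1/4700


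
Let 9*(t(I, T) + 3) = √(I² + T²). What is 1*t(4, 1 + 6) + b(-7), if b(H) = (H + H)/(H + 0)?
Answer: -1 + √65/9 ≈ -0.10419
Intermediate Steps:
t(I, T) = -3 + √(I² + T²)/9
b(H) = 2 (b(H) = (2*H)/H = 2)
1*t(4, 1 + 6) + b(-7) = 1*(-3 + √(4² + (1 + 6)²)/9) + 2 = 1*(-3 + √(16 + 7²)/9) + 2 = 1*(-3 + √(16 + 49)/9) + 2 = 1*(-3 + √65/9) + 2 = (-3 + √65/9) + 2 = -1 + √65/9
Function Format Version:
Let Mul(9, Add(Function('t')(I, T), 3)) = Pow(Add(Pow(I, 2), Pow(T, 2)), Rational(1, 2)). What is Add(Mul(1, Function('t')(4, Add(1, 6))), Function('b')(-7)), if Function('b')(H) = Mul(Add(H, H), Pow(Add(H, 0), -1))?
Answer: Add(-1, Mul(Rational(1, 9), Pow(65, Rational(1, 2)))) ≈ -0.10419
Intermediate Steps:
Function('t')(I, T) = Add(-3, Mul(Rational(1, 9), Pow(Add(Pow(I, 2), Pow(T, 2)), Rational(1, 2))))
Function('b')(H) = 2 (Function('b')(H) = Mul(Mul(2, H), Pow(H, -1)) = 2)
Add(Mul(1, Function('t')(4, Add(1, 6))), Function('b')(-7)) = Add(Mul(1, Add(-3, Mul(Rational(1, 9), Pow(Add(Pow(4, 2), Pow(Add(1, 6), 2)), Rational(1, 2))))), 2) = Add(Mul(1, Add(-3, Mul(Rational(1, 9), Pow(Add(16, Pow(7, 2)), Rational(1, 2))))), 2) = Add(Mul(1, Add(-3, Mul(Rational(1, 9), Pow(Add(16, 49), Rational(1, 2))))), 2) = Add(Mul(1, Add(-3, Mul(Rational(1, 9), Pow(65, Rational(1, 2))))), 2) = Add(Add(-3, Mul(Rational(1, 9), Pow(65, Rational(1, 2)))), 2) = Add(-1, Mul(Rational(1, 9), Pow(65, Rational(1, 2))))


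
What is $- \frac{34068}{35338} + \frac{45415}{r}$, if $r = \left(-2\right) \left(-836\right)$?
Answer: $\frac{773956787}{29542568} \approx 26.198$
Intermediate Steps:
$r = 1672$
$- \frac{34068}{35338} + \frac{45415}{r} = - \frac{34068}{35338} + \frac{45415}{1672} = \left(-34068\right) \frac{1}{35338} + 45415 \cdot \frac{1}{1672} = - \frac{17034}{17669} + \frac{45415}{1672} = \frac{773956787}{29542568}$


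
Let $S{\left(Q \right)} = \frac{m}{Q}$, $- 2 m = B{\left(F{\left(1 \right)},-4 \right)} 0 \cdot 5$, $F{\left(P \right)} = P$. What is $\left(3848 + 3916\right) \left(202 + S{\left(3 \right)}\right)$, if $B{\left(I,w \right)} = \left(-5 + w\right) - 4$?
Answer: $1568328$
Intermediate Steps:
$B{\left(I,w \right)} = -9 + w$ ($B{\left(I,w \right)} = \left(-5 + w\right) - 4 = -9 + w$)
$m = 0$ ($m = - \frac{\left(-9 - 4\right) 0 \cdot 5}{2} = - \frac{\left(-13\right) 0 \cdot 5}{2} = - \frac{0 \cdot 5}{2} = \left(- \frac{1}{2}\right) 0 = 0$)
$S{\left(Q \right)} = 0$ ($S{\left(Q \right)} = \frac{0}{Q} = 0$)
$\left(3848 + 3916\right) \left(202 + S{\left(3 \right)}\right) = \left(3848 + 3916\right) \left(202 + 0\right) = 7764 \cdot 202 = 1568328$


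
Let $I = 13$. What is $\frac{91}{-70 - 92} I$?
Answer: $- \frac{1183}{162} \approx -7.3025$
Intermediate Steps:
$\frac{91}{-70 - 92} I = \frac{91}{-70 - 92} \cdot 13 = \frac{91}{-162} \cdot 13 = 91 \left(- \frac{1}{162}\right) 13 = \left(- \frac{91}{162}\right) 13 = - \frac{1183}{162}$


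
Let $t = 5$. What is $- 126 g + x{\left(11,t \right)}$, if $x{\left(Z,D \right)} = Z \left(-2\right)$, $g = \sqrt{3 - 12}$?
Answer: $-22 - 378 i \approx -22.0 - 378.0 i$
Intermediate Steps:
$g = 3 i$ ($g = \sqrt{-9} = 3 i \approx 3.0 i$)
$x{\left(Z,D \right)} = - 2 Z$
$- 126 g + x{\left(11,t \right)} = - 126 \cdot 3 i - 22 = - 378 i - 22 = -22 - 378 i$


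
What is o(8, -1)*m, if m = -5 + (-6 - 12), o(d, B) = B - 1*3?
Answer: 92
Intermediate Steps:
o(d, B) = -3 + B (o(d, B) = B - 3 = -3 + B)
m = -23 (m = -5 - 18 = -23)
o(8, -1)*m = (-3 - 1)*(-23) = -4*(-23) = 92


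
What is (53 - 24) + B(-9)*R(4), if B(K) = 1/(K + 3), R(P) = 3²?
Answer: 55/2 ≈ 27.500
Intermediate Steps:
R(P) = 9
B(K) = 1/(3 + K)
(53 - 24) + B(-9)*R(4) = (53 - 24) + 9/(3 - 9) = 29 + 9/(-6) = 29 - ⅙*9 = 29 - 3/2 = 55/2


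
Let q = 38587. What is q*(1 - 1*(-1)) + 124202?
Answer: 201376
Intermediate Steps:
q*(1 - 1*(-1)) + 124202 = 38587*(1 - 1*(-1)) + 124202 = 38587*(1 + 1) + 124202 = 38587*2 + 124202 = 77174 + 124202 = 201376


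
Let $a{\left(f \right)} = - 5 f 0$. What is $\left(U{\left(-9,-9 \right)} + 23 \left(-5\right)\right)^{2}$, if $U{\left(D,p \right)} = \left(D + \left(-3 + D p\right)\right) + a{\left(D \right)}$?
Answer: $2116$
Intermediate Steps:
$a{\left(f \right)} = 0$
$U{\left(D,p \right)} = -3 + D + D p$ ($U{\left(D,p \right)} = \left(D + \left(-3 + D p\right)\right) + 0 = \left(-3 + D + D p\right) + 0 = -3 + D + D p$)
$\left(U{\left(-9,-9 \right)} + 23 \left(-5\right)\right)^{2} = \left(\left(-3 - 9 - -81\right) + 23 \left(-5\right)\right)^{2} = \left(\left(-3 - 9 + 81\right) - 115\right)^{2} = \left(69 - 115\right)^{2} = \left(-46\right)^{2} = 2116$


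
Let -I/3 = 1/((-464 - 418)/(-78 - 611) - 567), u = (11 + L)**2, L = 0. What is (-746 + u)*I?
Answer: -430625/129927 ≈ -3.3144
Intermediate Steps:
u = 121 (u = (11 + 0)**2 = 11**2 = 121)
I = 689/129927 (I = -3/((-464 - 418)/(-78 - 611) - 567) = -3/(-882/(-689) - 567) = -3/(-882*(-1/689) - 567) = -3/(882/689 - 567) = -3/(-389781/689) = -3*(-689/389781) = 689/129927 ≈ 0.0053030)
(-746 + u)*I = (-746 + 121)*(689/129927) = -625*689/129927 = -430625/129927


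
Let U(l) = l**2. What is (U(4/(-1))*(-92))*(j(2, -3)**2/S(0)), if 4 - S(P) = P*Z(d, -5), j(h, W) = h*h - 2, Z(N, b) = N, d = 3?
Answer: -1472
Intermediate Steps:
j(h, W) = -2 + h**2 (j(h, W) = h**2 - 2 = -2 + h**2)
S(P) = 4 - 3*P (S(P) = 4 - P*3 = 4 - 3*P)
(U(4/(-1))*(-92))*(j(2, -3)**2/S(0)) = ((4/(-1))**2*(-92))*((-2 + 2**2)**2/(4 - 3*0)) = ((4*(-1))**2*(-92))*((-2 + 4)**2/(4 + 0)) = ((-4)**2*(-92))*(2**2/4) = (16*(-92))*(4*(1/4)) = -1472*1 = -1472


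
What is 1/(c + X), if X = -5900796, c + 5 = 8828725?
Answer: 1/2927924 ≈ 3.4154e-7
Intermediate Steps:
c = 8828720 (c = -5 + 8828725 = 8828720)
1/(c + X) = 1/(8828720 - 5900796) = 1/2927924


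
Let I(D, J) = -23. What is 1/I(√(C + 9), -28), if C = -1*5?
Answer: -1/23 ≈ -0.043478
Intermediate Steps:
C = -5
1/I(√(C + 9), -28) = 1/(-23) = -1/23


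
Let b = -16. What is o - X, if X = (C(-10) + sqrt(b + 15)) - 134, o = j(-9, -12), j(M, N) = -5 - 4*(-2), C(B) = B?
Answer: 147 - I ≈ 147.0 - 1.0*I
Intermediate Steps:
j(M, N) = 3 (j(M, N) = -5 + 8 = 3)
o = 3
X = -144 + I (X = (-10 + sqrt(-16 + 15)) - 134 = (-10 + sqrt(-1)) - 134 = (-10 + I) - 134 = -144 + I ≈ -144.0 + 1.0*I)
o - X = 3 - (-144 + I) = 3 + (144 - I) = 147 - I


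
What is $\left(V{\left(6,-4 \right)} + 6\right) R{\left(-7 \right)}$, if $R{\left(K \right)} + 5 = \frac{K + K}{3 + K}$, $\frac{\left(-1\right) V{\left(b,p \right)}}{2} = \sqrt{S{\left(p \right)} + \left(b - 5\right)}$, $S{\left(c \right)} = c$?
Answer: $-9 + 3 i \sqrt{3} \approx -9.0 + 5.1962 i$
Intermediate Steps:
$V{\left(b,p \right)} = - 2 \sqrt{-5 + b + p}$ ($V{\left(b,p \right)} = - 2 \sqrt{p + \left(b - 5\right)} = - 2 \sqrt{p + \left(-5 + b\right)} = - 2 \sqrt{-5 + b + p}$)
$R{\left(K \right)} = -5 + \frac{2 K}{3 + K}$ ($R{\left(K \right)} = -5 + \frac{K + K}{3 + K} = -5 + \frac{2 K}{3 + K}$)
$\left(V{\left(6,-4 \right)} + 6\right) R{\left(-7 \right)} = \left(- 2 \sqrt{-5 + 6 - 4} + 6\right) \frac{3 \left(-5 - -7\right)}{3 - 7} = \left(- 2 \sqrt{-3} + 6\right) \frac{3 \left(-5 + 7\right)}{-4} = \left(- 2 i \sqrt{3} + 6\right) 3 \left(- \frac{1}{4}\right) 2 = \left(- 2 i \sqrt{3} + 6\right) \left(- \frac{3}{2}\right) = \left(6 - 2 i \sqrt{3}\right) \left(- \frac{3}{2}\right) = -9 + 3 i \sqrt{3}$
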